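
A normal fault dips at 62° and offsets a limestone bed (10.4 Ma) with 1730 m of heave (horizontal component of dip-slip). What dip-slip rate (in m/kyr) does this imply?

dip-slip = heave / cos(dip) = 1730 m / cos(62°) = 3685 m
rate = 3685 m / 10.4 Ma = 0.000354 m/yr = 0.354 m/kyr

0.354 m/kyr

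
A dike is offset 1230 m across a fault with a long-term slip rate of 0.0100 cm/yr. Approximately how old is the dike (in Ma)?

12.3 Ma

age = offset / rate = 1230 m / (0.0100 cm/yr) = 1.23e+07 yr = 12.3 Ma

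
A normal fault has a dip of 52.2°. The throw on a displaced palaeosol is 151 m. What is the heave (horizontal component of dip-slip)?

117 m

heave = throw / tan(dip) = 151 / tan(52.2°) = 117 m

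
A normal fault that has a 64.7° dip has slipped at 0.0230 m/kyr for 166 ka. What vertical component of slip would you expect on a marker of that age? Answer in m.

3.45 m

dip-slip = rate × time = 0.0230 m/kyr × 166 ka = 3.818 m
throw = dip-slip × sin(dip) = 3.818 × sin(64.7°) = 3.45 m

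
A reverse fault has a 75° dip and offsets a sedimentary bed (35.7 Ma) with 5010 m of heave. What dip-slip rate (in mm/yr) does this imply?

0.542 mm/yr

dip-slip = heave / cos(dip) = 5010 m / cos(75°) = 19360 m
rate = 19360 m / 35.7 Ma = 0.000542 m/yr = 0.542 mm/yr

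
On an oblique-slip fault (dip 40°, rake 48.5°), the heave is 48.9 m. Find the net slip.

85.2 m

dip-slip = heave / cos(dip) = 48.9 / cos(40°) = 63.83 m
net slip = dip-slip / sin(rake) = 63.83 / sin(48.5°) = 85.2 m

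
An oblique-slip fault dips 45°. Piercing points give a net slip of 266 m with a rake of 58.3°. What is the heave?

dip-slip = net slip × sin(rake) = 266 m × sin(58.3°) = 226.3 m
heave = dip-slip × cos(dip) = 226.3 × cos(45°) = 160 m

160 m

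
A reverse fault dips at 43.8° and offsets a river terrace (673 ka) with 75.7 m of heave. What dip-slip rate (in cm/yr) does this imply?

dip-slip = heave / cos(dip) = 75.7 m / cos(43.8°) = 104.9 m
rate = 104.9 m / 673 ka = 0.000156 m/yr = 0.0156 cm/yr

0.0156 cm/yr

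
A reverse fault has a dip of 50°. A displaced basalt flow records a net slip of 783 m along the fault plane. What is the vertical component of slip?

600 m

throw = dip-slip × sin(dip) = 783 m × sin(50°) = 600 m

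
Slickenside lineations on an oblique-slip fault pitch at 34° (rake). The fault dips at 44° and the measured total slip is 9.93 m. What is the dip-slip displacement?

5.55 m

dip-slip = net slip × sin(rake) = 9.93 m × sin(34°) = 5.55 m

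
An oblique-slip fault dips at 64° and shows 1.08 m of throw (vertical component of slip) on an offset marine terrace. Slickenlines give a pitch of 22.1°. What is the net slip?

3.19 m

dip-slip = throw / sin(dip) = 1.08 / sin(64°) = 1.202 m
net slip = dip-slip / sin(rake) = 1.202 / sin(22.1°) = 3.19 m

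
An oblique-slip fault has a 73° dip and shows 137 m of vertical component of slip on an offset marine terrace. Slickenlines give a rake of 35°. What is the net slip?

dip-slip = throw / sin(dip) = 137 / sin(73°) = 143.3 m
net slip = dip-slip / sin(rake) = 143.3 / sin(35°) = 250 m

250 m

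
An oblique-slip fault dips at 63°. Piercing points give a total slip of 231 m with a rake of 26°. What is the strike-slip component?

strike-slip = net slip × cos(rake) = 231 m × cos(26°) = 208 m

208 m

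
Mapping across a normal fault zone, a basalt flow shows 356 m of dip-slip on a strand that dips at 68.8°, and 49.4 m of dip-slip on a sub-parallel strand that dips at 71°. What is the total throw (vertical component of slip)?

379 m

throw_A = 356 × sin(68.8°) = 331.9 m
throw_B = 49.4 × sin(71°) = 46.71 m
total = 331.9 + 46.71 = 379 m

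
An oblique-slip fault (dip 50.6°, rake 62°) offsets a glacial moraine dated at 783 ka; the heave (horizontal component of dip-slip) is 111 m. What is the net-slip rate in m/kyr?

dip-slip = heave / cos(dip) = 111 / cos(50.6°) = 174.9 m
net slip = dip-slip / sin(rake) = 174.9 / sin(62°) = 198.1 m
rate = 198.1 m / 783 ka = 0.000253 m/yr = 0.253 m/kyr

0.253 m/kyr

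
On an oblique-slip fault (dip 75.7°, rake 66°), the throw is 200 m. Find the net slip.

226 m

dip-slip = throw / sin(dip) = 200 / sin(75.7°) = 206.4 m
net slip = dip-slip / sin(rake) = 206.4 / sin(66°) = 226 m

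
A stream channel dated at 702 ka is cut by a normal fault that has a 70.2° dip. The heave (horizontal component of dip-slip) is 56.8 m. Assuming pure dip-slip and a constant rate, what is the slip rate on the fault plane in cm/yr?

dip-slip = heave / cos(dip) = 56.8 m / cos(70.2°) = 167.7 m
rate = 167.7 m / 702 ka = 0.000239 m/yr = 0.0239 cm/yr

0.0239 cm/yr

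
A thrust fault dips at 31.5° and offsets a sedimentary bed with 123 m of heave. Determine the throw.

75.4 m

throw = heave × tan(dip) = 123 × tan(31.5°) = 75.4 m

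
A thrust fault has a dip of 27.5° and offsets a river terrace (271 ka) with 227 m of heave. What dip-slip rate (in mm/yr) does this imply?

0.944 mm/yr

dip-slip = heave / cos(dip) = 227 m / cos(27.5°) = 255.9 m
rate = 255.9 m / 271 ka = 0.000944 m/yr = 0.944 mm/yr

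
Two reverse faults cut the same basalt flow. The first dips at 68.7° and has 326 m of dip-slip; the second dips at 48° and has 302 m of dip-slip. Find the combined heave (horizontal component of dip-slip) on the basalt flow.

320 m

heave_A = 326 × cos(68.7°) = 118.4 m
heave_B = 302 × cos(48°) = 202.1 m
total = 118.4 + 202.1 = 320 m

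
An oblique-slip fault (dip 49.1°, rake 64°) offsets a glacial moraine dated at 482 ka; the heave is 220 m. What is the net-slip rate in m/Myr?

dip-slip = heave / cos(dip) = 220 / cos(49.1°) = 336 m
net slip = dip-slip / sin(rake) = 336 / sin(64°) = 373.8 m
rate = 373.8 m / 482 ka = 0.000776 m/yr = 776 m/Myr

776 m/Myr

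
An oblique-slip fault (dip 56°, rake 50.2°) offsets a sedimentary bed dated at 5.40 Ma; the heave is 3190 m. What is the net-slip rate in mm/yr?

1.38 mm/yr

dip-slip = heave / cos(dip) = 3190 / cos(56°) = 5705 m
net slip = dip-slip / sin(rake) = 5705 / sin(50.2°) = 7425 m
rate = 7425 m / 5.40 Ma = 0.00138 m/yr = 1.38 mm/yr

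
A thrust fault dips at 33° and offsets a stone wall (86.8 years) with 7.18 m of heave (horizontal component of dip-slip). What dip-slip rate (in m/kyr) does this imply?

dip-slip = heave / cos(dip) = 7.18 m / cos(33°) = 8.561 m
rate = 8.561 m / 86.8 years = 0.0986 m/yr = 98.6 m/kyr

98.6 m/kyr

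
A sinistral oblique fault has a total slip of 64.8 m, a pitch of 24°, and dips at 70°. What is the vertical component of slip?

dip-slip = net slip × sin(rake) = 64.8 m × sin(24°) = 26.36 m
throw = dip-slip × sin(dip) = 26.36 × sin(70°) = 24.8 m

24.8 m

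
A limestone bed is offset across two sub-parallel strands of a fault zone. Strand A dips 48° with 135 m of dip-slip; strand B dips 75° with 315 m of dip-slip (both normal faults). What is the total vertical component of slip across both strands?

throw_A = 135 × sin(48°) = 100.3 m
throw_B = 315 × sin(75°) = 304.3 m
total = 100.3 + 304.3 = 405 m

405 m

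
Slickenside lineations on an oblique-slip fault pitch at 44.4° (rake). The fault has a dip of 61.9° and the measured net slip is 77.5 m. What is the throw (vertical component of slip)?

47.8 m

dip-slip = net slip × sin(rake) = 77.5 m × sin(44.4°) = 54.22 m
throw = dip-slip × sin(dip) = 54.22 × sin(61.9°) = 47.8 m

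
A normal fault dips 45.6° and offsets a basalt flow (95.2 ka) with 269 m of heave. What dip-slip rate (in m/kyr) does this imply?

4.04 m/kyr

dip-slip = heave / cos(dip) = 269 m / cos(45.6°) = 384.5 m
rate = 384.5 m / 95.2 ka = 0.00404 m/yr = 4.04 m/kyr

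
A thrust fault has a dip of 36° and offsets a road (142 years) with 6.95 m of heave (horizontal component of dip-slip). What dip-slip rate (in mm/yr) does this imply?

60.5 mm/yr

dip-slip = heave / cos(dip) = 6.95 m / cos(36°) = 8.591 m
rate = 8.591 m / 142 years = 0.0605 m/yr = 60.5 mm/yr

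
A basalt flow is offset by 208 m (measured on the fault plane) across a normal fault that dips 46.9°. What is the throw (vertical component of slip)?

throw = dip-slip × sin(dip) = 208 m × sin(46.9°) = 152 m

152 m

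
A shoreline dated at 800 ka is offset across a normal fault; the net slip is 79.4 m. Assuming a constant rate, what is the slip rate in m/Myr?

rate = 79.4 m / 800 ka = 0.0000993 m/yr = 99.3 m/Myr

99.3 m/Myr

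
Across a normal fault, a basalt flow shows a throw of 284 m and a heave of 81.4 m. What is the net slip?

net slip = √(throw² + heave²) = √(284² + 81.4²) = 295 m

295 m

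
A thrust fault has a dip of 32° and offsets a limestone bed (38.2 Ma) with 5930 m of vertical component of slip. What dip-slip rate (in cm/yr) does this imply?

0.0293 cm/yr

dip-slip = throw / sin(dip) = 5930 m / sin(32°) = 11190 m
rate = 11190 m / 38.2 Ma = 0.000293 m/yr = 0.0293 cm/yr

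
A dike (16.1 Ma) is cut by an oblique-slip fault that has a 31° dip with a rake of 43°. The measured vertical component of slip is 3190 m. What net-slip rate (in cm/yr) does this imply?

dip-slip = throw / sin(dip) = 3190 / sin(31°) = 6194 m
net slip = dip-slip / sin(rake) = 6194 / sin(43°) = 9082 m
rate = 9082 m / 16.1 Ma = 0.000564 m/yr = 0.0564 cm/yr

0.0564 cm/yr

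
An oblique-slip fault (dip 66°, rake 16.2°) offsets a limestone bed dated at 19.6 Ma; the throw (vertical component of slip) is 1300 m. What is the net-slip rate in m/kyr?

dip-slip = throw / sin(dip) = 1300 / sin(66°) = 1423 m
net slip = dip-slip / sin(rake) = 1423 / sin(16.2°) = 5101 m
rate = 5101 m / 19.6 Ma = 0.000260 m/yr = 0.260 m/kyr

0.260 m/kyr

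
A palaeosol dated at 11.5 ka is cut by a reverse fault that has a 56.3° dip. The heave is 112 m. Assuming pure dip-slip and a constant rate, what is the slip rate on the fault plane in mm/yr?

17.6 mm/yr

dip-slip = heave / cos(dip) = 112 m / cos(56.3°) = 201.9 m
rate = 201.9 m / 11.5 ka = 0.0176 m/yr = 17.6 mm/yr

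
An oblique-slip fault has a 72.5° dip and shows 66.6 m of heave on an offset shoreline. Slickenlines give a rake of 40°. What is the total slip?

345 m

dip-slip = heave / cos(dip) = 66.6 / cos(72.5°) = 221.5 m
net slip = dip-slip / sin(rake) = 221.5 / sin(40°) = 345 m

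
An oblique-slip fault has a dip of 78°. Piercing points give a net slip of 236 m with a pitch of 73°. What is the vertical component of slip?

dip-slip = net slip × sin(rake) = 236 m × sin(73°) = 225.7 m
throw = dip-slip × sin(dip) = 225.7 × sin(78°) = 221 m

221 m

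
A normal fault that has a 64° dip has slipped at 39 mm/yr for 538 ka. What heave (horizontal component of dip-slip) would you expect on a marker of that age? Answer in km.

dip-slip = rate × time = 39 mm/yr × 538 ka = 20980 m
heave = dip-slip × cos(dip) = 20980 × cos(64°) = 9200 m = 9.20 km

9.20 km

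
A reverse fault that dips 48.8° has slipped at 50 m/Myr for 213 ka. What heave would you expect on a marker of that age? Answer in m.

dip-slip = rate × time = 50 m/Myr × 213 ka = 10.65 m
heave = dip-slip × cos(dip) = 10.65 × cos(48.8°) = 7.02 m

7.02 m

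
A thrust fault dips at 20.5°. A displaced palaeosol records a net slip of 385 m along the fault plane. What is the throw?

135 m

throw = dip-slip × sin(dip) = 385 m × sin(20.5°) = 135 m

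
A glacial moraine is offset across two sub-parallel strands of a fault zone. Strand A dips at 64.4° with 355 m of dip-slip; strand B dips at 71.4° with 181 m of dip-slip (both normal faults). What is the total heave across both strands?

211 m

heave_A = 355 × cos(64.4°) = 153.4 m
heave_B = 181 × cos(71.4°) = 57.73 m
total = 153.4 + 57.73 = 211 m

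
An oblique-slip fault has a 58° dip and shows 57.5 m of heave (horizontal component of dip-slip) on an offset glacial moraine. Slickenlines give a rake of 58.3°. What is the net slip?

128 m

dip-slip = heave / cos(dip) = 57.5 / cos(58°) = 108.5 m
net slip = dip-slip / sin(rake) = 108.5 / sin(58.3°) = 128 m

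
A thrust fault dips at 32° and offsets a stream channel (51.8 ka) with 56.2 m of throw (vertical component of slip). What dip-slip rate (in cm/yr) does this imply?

0.205 cm/yr

dip-slip = throw / sin(dip) = 56.2 m / sin(32°) = 106.1 m
rate = 106.1 m / 51.8 ka = 0.00205 m/yr = 0.205 cm/yr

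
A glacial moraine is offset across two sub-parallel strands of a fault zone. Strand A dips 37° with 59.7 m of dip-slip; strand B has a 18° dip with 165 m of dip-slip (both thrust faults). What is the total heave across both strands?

heave_A = 59.7 × cos(37°) = 47.68 m
heave_B = 165 × cos(18°) = 156.9 m
total = 47.68 + 156.9 = 205 m

205 m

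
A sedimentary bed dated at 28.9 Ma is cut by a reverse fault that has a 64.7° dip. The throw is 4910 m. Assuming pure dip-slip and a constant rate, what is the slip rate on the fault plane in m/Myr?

188 m/Myr

dip-slip = throw / sin(dip) = 4910 m / sin(64.7°) = 5431 m
rate = 5431 m / 28.9 Ma = 0.000188 m/yr = 188 m/Myr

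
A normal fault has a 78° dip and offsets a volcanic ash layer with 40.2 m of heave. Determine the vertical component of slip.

189 m

throw = heave × tan(dip) = 40.2 × tan(78°) = 189 m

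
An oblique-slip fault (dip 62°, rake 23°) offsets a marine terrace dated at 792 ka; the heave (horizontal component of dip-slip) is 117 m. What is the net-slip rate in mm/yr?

0.805 mm/yr

dip-slip = heave / cos(dip) = 117 / cos(62°) = 249.2 m
net slip = dip-slip / sin(rake) = 249.2 / sin(23°) = 637.8 m
rate = 637.8 m / 792 ka = 0.000805 m/yr = 0.805 mm/yr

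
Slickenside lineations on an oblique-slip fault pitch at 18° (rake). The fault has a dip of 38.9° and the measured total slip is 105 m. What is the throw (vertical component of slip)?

20.4 m

dip-slip = net slip × sin(rake) = 105 m × sin(18°) = 32.45 m
throw = dip-slip × sin(dip) = 32.45 × sin(38.9°) = 20.4 m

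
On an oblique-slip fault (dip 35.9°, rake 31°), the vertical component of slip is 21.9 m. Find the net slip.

72.5 m

dip-slip = throw / sin(dip) = 21.9 / sin(35.9°) = 37.35 m
net slip = dip-slip / sin(rake) = 37.35 / sin(31°) = 72.5 m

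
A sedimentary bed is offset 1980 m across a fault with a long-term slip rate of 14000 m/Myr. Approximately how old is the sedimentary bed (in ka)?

141 ka

age = offset / rate = 1980 m / (14000 m/Myr) = 141000 yr = 141 ka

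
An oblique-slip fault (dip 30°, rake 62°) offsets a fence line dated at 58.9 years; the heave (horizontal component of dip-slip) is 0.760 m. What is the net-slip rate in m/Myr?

dip-slip = heave / cos(dip) = 0.760 / cos(30°) = 0.8776 m
net slip = dip-slip / sin(rake) = 0.8776 / sin(62°) = 0.9939 m
rate = 0.9939 m / 58.9 years = 0.0169 m/yr = 16900 m/Myr

16900 m/Myr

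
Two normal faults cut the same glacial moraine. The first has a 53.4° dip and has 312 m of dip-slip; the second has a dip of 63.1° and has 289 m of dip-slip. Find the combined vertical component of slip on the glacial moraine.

508 m

throw_A = 312 × sin(53.4°) = 250.5 m
throw_B = 289 × sin(63.1°) = 257.7 m
total = 250.5 + 257.7 = 508 m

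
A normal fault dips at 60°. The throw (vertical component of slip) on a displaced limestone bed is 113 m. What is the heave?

65.2 m

heave = throw / tan(dip) = 113 / tan(60°) = 65.2 m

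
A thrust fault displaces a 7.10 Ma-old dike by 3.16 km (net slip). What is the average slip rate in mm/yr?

0.445 mm/yr

rate = 3.16 km / 7.10 Ma = 0.000445 m/yr = 0.445 mm/yr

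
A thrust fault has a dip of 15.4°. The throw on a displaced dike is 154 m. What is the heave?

559 m

heave = throw / tan(dip) = 154 / tan(15.4°) = 559 m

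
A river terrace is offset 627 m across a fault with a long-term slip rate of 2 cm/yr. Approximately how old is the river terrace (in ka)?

age = offset / rate = 627 m / (2 cm/yr) = 31400 yr = 31.4 ka

31.4 ka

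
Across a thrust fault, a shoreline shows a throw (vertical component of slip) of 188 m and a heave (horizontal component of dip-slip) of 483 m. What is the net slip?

net slip = √(throw² + heave²) = √(188² + 483²) = 518 m

518 m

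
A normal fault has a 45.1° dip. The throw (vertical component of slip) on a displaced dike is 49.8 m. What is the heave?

heave = throw / tan(dip) = 49.8 / tan(45.1°) = 49.6 m

49.6 m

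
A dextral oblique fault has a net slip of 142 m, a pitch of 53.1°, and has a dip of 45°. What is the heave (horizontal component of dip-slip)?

dip-slip = net slip × sin(rake) = 142 m × sin(53.1°) = 113.6 m
heave = dip-slip × cos(dip) = 113.6 × cos(45°) = 80.3 m

80.3 m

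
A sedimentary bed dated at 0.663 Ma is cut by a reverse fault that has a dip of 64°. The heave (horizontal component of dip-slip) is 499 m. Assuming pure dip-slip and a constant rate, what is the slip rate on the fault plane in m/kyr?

dip-slip = heave / cos(dip) = 499 m / cos(64°) = 1138 m
rate = 1138 m / 0.663 Ma = 0.00172 m/yr = 1.72 m/kyr

1.72 m/kyr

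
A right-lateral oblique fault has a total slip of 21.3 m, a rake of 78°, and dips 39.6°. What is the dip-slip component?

dip-slip = net slip × sin(rake) = 21.3 m × sin(78°) = 20.8 m

20.8 m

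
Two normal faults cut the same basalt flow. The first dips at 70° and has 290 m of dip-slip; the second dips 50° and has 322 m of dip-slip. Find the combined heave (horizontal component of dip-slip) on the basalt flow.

306 m

heave_A = 290 × cos(70°) = 99.19 m
heave_B = 322 × cos(50°) = 207 m
total = 99.19 + 207 = 306 m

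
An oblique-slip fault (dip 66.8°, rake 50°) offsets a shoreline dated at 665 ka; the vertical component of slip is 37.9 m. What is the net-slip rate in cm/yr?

0.00809 cm/yr

dip-slip = throw / sin(dip) = 37.9 / sin(66.8°) = 41.23 m
net slip = dip-slip / sin(rake) = 41.23 / sin(50°) = 53.83 m
rate = 53.83 m / 665 ka = 0.0000809 m/yr = 0.00809 cm/yr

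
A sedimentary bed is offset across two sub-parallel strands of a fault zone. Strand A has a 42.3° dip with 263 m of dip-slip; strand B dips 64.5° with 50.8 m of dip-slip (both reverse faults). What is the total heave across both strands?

216 m

heave_A = 263 × cos(42.3°) = 194.5 m
heave_B = 50.8 × cos(64.5°) = 21.87 m
total = 194.5 + 21.87 = 216 m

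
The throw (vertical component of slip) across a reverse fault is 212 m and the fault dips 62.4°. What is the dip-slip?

dip-slip = throw / sin(dip) = 212 / sin(62.4°) = 239 m

239 m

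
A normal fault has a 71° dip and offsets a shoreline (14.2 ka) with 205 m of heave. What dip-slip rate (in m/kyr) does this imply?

44.3 m/kyr

dip-slip = heave / cos(dip) = 205 m / cos(71°) = 629.7 m
rate = 629.7 m / 14.2 ka = 0.0443 m/yr = 44.3 m/kyr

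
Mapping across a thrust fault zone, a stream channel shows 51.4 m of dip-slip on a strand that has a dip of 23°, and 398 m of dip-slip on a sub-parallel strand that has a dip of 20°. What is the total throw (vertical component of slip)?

156 m

throw_A = 51.4 × sin(23°) = 20.08 m
throw_B = 398 × sin(20°) = 136.1 m
total = 20.08 + 136.1 = 156 m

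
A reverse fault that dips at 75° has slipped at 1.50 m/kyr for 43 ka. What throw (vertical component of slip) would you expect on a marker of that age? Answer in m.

dip-slip = rate × time = 1.50 m/kyr × 43 ka = 64.50 m
throw = dip-slip × sin(dip) = 64.50 × sin(75°) = 62.3 m

62.3 m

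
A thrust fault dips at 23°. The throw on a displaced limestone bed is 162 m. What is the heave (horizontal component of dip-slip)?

heave = throw / tan(dip) = 162 / tan(23°) = 382 m

382 m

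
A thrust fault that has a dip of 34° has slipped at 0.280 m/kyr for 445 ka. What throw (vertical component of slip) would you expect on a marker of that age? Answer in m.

dip-slip = rate × time = 0.280 m/kyr × 445 ka = 124.6 m
throw = dip-slip × sin(dip) = 124.6 × sin(34°) = 69.7 m

69.7 m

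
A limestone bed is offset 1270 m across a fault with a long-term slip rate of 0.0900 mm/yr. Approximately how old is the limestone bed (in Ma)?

age = offset / rate = 1270 m / (0.0900 mm/yr) = 1.41e+07 yr = 14.1 Ma

14.1 Ma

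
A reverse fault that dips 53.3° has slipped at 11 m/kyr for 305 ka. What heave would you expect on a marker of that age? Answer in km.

2.01 km

dip-slip = rate × time = 11 m/kyr × 305 ka = 3355 m
heave = dip-slip × cos(dip) = 3355 × cos(53.3°) = 2010 m = 2.01 km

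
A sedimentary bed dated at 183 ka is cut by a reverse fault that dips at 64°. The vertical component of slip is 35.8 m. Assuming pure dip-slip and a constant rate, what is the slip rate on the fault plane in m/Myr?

dip-slip = throw / sin(dip) = 35.8 m / sin(64°) = 39.83 m
rate = 39.83 m / 183 ka = 0.000218 m/yr = 218 m/Myr

218 m/Myr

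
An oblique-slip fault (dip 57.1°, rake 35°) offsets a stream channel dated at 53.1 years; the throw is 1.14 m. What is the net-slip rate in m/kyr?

dip-slip = throw / sin(dip) = 1.14 / sin(57.1°) = 1.358 m
net slip = dip-slip / sin(rake) = 1.358 / sin(35°) = 2.367 m
rate = 2.367 m / 53.1 years = 0.0446 m/yr = 44.6 m/kyr

44.6 m/kyr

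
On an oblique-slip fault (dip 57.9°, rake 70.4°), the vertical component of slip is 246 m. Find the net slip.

dip-slip = throw / sin(dip) = 246 / sin(57.9°) = 290.4 m
net slip = dip-slip / sin(rake) = 290.4 / sin(70.4°) = 308 m

308 m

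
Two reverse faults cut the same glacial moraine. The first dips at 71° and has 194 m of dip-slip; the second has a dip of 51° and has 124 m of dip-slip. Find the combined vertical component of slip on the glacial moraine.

throw_A = 194 × sin(71°) = 183.4 m
throw_B = 124 × sin(51°) = 96.37 m
total = 183.4 + 96.37 = 280 m

280 m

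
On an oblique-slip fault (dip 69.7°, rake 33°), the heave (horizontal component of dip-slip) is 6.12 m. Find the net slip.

32.4 m

dip-slip = heave / cos(dip) = 6.12 / cos(69.7°) = 17.64 m
net slip = dip-slip / sin(rake) = 17.64 / sin(33°) = 32.4 m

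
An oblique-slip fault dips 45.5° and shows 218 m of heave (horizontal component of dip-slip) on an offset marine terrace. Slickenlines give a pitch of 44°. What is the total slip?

dip-slip = heave / cos(dip) = 218 / cos(45.5°) = 311 m
net slip = dip-slip / sin(rake) = 311 / sin(44°) = 448 m

448 m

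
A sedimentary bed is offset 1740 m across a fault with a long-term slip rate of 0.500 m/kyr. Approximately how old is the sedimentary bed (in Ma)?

age = offset / rate = 1740 m / (0.500 m/kyr) = 3.48e+06 yr = 3.48 Ma

3.48 Ma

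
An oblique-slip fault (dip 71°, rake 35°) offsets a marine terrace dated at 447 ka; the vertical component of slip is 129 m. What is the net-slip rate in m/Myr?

532 m/Myr

dip-slip = throw / sin(dip) = 129 / sin(71°) = 136.4 m
net slip = dip-slip / sin(rake) = 136.4 / sin(35°) = 237.9 m
rate = 237.9 m / 447 ka = 0.000532 m/yr = 532 m/Myr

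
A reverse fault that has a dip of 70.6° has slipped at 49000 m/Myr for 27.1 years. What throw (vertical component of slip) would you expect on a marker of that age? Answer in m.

dip-slip = rate × time = 49000 m/Myr × 27.1 years = 1.328 m
throw = dip-slip × sin(dip) = 1.328 × sin(70.6°) = 1.25 m

1.25 m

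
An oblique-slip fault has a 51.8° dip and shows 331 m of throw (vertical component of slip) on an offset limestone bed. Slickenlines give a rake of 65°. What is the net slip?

465 m

dip-slip = throw / sin(dip) = 331 / sin(51.8°) = 421.2 m
net slip = dip-slip / sin(rake) = 421.2 / sin(65°) = 465 m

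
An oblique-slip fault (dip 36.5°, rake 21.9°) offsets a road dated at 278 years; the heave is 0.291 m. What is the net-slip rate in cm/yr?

0.349 cm/yr

dip-slip = heave / cos(dip) = 0.291 / cos(36.5°) = 0.3620 m
net slip = dip-slip / sin(rake) = 0.3620 / sin(21.9°) = 0.9706 m
rate = 0.9706 m / 278 years = 0.00349 m/yr = 0.349 cm/yr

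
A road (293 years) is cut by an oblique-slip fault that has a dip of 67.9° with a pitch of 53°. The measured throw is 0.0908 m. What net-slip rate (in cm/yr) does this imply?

dip-slip = throw / sin(dip) = 0.0908 / sin(67.9°) = 0.09800 m
net slip = dip-slip / sin(rake) = 0.09800 / sin(53°) = 0.1227 m
rate = 0.1227 m / 293 years = 0.000419 m/yr = 0.0419 cm/yr

0.0419 cm/yr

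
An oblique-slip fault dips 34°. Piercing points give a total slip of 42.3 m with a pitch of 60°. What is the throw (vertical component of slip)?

dip-slip = net slip × sin(rake) = 42.3 m × sin(60°) = 36.63 m
throw = dip-slip × sin(dip) = 36.63 × sin(34°) = 20.5 m

20.5 m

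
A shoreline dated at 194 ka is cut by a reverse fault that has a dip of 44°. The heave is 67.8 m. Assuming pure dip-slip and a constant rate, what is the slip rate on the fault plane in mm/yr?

dip-slip = heave / cos(dip) = 67.8 m / cos(44°) = 94.25 m
rate = 94.25 m / 194 ka = 0.000486 m/yr = 0.486 mm/yr

0.486 mm/yr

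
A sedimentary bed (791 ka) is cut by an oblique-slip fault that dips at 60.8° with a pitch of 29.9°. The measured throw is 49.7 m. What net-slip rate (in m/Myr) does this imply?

dip-slip = throw / sin(dip) = 49.7 / sin(60.8°) = 56.94 m
net slip = dip-slip / sin(rake) = 56.94 / sin(29.9°) = 114.2 m
rate = 114.2 m / 791 ka = 0.000144 m/yr = 144 m/Myr

144 m/Myr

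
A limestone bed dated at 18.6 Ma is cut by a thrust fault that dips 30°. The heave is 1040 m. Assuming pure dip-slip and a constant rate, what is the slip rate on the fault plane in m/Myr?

64.6 m/Myr

dip-slip = heave / cos(dip) = 1040 m / cos(30°) = 1201 m
rate = 1201 m / 18.6 Ma = 0.0000646 m/yr = 64.6 m/Myr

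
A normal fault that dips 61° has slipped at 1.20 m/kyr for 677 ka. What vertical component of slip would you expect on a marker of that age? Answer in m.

711 m

dip-slip = rate × time = 1.20 m/kyr × 677 ka = 812.4 m
throw = dip-slip × sin(dip) = 812.4 × sin(61°) = 711 m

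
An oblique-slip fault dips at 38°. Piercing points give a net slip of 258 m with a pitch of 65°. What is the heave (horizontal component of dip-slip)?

184 m

dip-slip = net slip × sin(rake) = 258 m × sin(65°) = 233.8 m
heave = dip-slip × cos(dip) = 233.8 × cos(38°) = 184 m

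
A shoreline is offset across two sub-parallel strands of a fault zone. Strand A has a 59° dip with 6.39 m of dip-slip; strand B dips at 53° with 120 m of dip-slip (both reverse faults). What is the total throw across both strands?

101 m

throw_A = 6.39 × sin(59°) = 5.477 m
throw_B = 120 × sin(53°) = 95.84 m
total = 5.477 + 95.84 = 101 m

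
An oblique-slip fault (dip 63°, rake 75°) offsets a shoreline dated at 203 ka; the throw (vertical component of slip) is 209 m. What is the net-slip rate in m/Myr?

dip-slip = throw / sin(dip) = 209 / sin(63°) = 234.6 m
net slip = dip-slip / sin(rake) = 234.6 / sin(75°) = 242.8 m
rate = 242.8 m / 203 ka = 0.00120 m/yr = 1200 m/Myr

1200 m/Myr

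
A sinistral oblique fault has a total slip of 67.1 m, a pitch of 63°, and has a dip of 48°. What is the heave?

dip-slip = net slip × sin(rake) = 67.1 m × sin(63°) = 59.79 m
heave = dip-slip × cos(dip) = 59.79 × cos(48°) = 40 m

40 m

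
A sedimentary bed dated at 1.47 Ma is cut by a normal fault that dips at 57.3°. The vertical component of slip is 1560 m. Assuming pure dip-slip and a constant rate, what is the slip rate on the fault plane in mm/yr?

dip-slip = throw / sin(dip) = 1560 m / sin(57.3°) = 1854 m
rate = 1854 m / 1.47 Ma = 0.00126 m/yr = 1.26 mm/yr

1.26 mm/yr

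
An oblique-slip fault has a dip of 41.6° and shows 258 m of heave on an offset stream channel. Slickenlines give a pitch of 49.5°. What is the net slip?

454 m

dip-slip = heave / cos(dip) = 258 / cos(41.6°) = 345 m
net slip = dip-slip / sin(rake) = 345 / sin(49.5°) = 454 m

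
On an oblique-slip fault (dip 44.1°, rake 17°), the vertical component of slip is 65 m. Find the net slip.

dip-slip = throw / sin(dip) = 65 / sin(44.1°) = 93.40 m
net slip = dip-slip / sin(rake) = 93.40 / sin(17°) = 319 m

319 m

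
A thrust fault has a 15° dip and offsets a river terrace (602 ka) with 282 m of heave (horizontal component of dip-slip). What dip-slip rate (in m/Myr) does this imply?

dip-slip = heave / cos(dip) = 282 m / cos(15°) = 291.9 m
rate = 291.9 m / 602 ka = 0.000485 m/yr = 485 m/Myr

485 m/Myr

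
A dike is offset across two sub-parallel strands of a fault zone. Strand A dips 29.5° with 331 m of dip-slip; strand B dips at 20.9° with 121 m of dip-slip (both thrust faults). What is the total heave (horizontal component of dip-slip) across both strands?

401 m

heave_A = 331 × cos(29.5°) = 288.1 m
heave_B = 121 × cos(20.9°) = 113 m
total = 288.1 + 113 = 401 m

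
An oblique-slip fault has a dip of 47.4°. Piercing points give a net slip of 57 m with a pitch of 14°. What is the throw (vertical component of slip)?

10.2 m

dip-slip = net slip × sin(rake) = 57 m × sin(14°) = 13.79 m
throw = dip-slip × sin(dip) = 13.79 × sin(47.4°) = 10.2 m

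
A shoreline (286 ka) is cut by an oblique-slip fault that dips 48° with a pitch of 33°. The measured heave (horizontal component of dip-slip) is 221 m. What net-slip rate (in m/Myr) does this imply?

2120 m/Myr

dip-slip = heave / cos(dip) = 221 / cos(48°) = 330.3 m
net slip = dip-slip / sin(rake) = 330.3 / sin(33°) = 606.4 m
rate = 606.4 m / 286 ka = 0.00212 m/yr = 2120 m/Myr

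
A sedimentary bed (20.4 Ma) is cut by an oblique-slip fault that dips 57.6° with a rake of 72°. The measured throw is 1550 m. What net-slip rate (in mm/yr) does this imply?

dip-slip = throw / sin(dip) = 1550 / sin(57.6°) = 1836 m
net slip = dip-slip / sin(rake) = 1836 / sin(72°) = 1930 m
rate = 1930 m / 20.4 Ma = 0.0000946 m/yr = 0.0946 mm/yr

0.0946 mm/yr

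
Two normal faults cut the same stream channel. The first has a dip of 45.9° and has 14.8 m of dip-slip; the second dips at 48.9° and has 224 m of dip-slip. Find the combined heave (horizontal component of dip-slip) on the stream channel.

158 m

heave_A = 14.8 × cos(45.9°) = 10.30 m
heave_B = 224 × cos(48.9°) = 147.3 m
total = 10.30 + 147.3 = 158 m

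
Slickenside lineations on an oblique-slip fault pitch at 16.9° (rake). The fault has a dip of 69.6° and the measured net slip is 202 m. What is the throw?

55 m

dip-slip = net slip × sin(rake) = 202 m × sin(16.9°) = 58.72 m
throw = dip-slip × sin(dip) = 58.72 × sin(69.6°) = 55 m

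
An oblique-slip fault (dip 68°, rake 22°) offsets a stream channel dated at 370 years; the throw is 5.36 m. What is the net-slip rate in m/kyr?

41.7 m/kyr

dip-slip = throw / sin(dip) = 5.36 / sin(68°) = 5.781 m
net slip = dip-slip / sin(rake) = 5.781 / sin(22°) = 15.43 m
rate = 15.43 m / 370 years = 0.0417 m/yr = 41.7 m/kyr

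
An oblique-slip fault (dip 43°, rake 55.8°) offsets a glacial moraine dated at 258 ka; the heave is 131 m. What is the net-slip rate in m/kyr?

0.839 m/kyr

dip-slip = heave / cos(dip) = 131 / cos(43°) = 179.1 m
net slip = dip-slip / sin(rake) = 179.1 / sin(55.8°) = 216.6 m
rate = 216.6 m / 258 ka = 0.000839 m/yr = 0.839 m/kyr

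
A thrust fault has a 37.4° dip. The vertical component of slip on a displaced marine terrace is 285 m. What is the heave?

373 m

heave = throw / tan(dip) = 285 / tan(37.4°) = 373 m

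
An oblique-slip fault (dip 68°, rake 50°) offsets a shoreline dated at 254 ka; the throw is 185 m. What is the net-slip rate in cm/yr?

0.103 cm/yr

dip-slip = throw / sin(dip) = 185 / sin(68°) = 199.5 m
net slip = dip-slip / sin(rake) = 199.5 / sin(50°) = 260.5 m
rate = 260.5 m / 254 ka = 0.00103 m/yr = 0.103 cm/yr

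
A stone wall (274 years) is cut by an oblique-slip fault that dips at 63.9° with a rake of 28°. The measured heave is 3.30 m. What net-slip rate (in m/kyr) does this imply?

dip-slip = heave / cos(dip) = 3.30 / cos(63.9°) = 7.501 m
net slip = dip-slip / sin(rake) = 7.501 / sin(28°) = 15.98 m
rate = 15.98 m / 274 years = 0.0583 m/yr = 58.3 m/kyr

58.3 m/kyr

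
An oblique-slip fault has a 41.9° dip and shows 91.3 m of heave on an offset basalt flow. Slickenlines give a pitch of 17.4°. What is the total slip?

dip-slip = heave / cos(dip) = 91.3 / cos(41.9°) = 122.7 m
net slip = dip-slip / sin(rake) = 122.7 / sin(17.4°) = 410 m

410 m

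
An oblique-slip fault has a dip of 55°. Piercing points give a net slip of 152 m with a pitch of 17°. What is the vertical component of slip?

36.4 m

dip-slip = net slip × sin(rake) = 152 m × sin(17°) = 44.44 m
throw = dip-slip × sin(dip) = 44.44 × sin(55°) = 36.4 m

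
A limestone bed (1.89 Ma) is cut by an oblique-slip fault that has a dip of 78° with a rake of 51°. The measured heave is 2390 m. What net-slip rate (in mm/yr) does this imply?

7.83 mm/yr

dip-slip = heave / cos(dip) = 2390 / cos(78°) = 11500 m
net slip = dip-slip / sin(rake) = 11500 / sin(51°) = 14790 m
rate = 14790 m / 1.89 Ma = 0.00783 m/yr = 7.83 mm/yr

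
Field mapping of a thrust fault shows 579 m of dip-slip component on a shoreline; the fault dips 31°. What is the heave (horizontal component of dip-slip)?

496 m

heave = dip-slip × cos(dip) = 579 m × cos(31°) = 496 m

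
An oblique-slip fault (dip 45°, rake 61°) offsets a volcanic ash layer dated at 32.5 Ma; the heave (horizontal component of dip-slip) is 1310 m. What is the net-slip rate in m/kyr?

0.0652 m/kyr

dip-slip = heave / cos(dip) = 1310 / cos(45°) = 1853 m
net slip = dip-slip / sin(rake) = 1853 / sin(61°) = 2118 m
rate = 2118 m / 32.5 Ma = 0.0000652 m/yr = 0.0652 m/kyr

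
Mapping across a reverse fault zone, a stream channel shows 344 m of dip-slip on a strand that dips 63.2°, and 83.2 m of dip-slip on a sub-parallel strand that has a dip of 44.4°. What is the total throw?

throw_A = 344 × sin(63.2°) = 307 m
throw_B = 83.2 × sin(44.4°) = 58.21 m
total = 307 + 58.21 = 365 m

365 m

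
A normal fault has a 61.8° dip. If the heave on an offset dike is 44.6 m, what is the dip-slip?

dip-slip = heave / cos(dip) = 44.6 / cos(61.8°) = 94.4 m

94.4 m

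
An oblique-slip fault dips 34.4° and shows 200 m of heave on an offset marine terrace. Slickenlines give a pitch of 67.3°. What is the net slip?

dip-slip = heave / cos(dip) = 200 / cos(34.4°) = 242.4 m
net slip = dip-slip / sin(rake) = 242.4 / sin(67.3°) = 263 m

263 m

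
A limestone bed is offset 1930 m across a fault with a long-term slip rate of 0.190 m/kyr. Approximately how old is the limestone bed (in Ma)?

10.2 Ma

age = offset / rate = 1930 m / (0.190 m/kyr) = 1.02e+07 yr = 10.2 Ma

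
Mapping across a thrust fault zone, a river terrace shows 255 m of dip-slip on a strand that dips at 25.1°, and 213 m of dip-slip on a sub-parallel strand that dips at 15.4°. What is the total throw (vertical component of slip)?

throw_A = 255 × sin(25.1°) = 108.2 m
throw_B = 213 × sin(15.4°) = 56.56 m
total = 108.2 + 56.56 = 165 m

165 m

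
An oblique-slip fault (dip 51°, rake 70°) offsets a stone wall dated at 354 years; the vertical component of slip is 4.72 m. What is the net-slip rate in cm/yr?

dip-slip = throw / sin(dip) = 4.72 / sin(51°) = 6.074 m
net slip = dip-slip / sin(rake) = 6.074 / sin(70°) = 6.463 m
rate = 6.463 m / 354 years = 0.0183 m/yr = 1.83 cm/yr

1.83 cm/yr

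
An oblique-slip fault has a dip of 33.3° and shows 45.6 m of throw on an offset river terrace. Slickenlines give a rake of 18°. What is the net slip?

dip-slip = throw / sin(dip) = 45.6 / sin(33.3°) = 83.06 m
net slip = dip-slip / sin(rake) = 83.06 / sin(18°) = 269 m

269 m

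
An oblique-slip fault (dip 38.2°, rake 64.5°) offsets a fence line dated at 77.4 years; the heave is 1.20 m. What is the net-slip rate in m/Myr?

21900 m/Myr

dip-slip = heave / cos(dip) = 1.20 / cos(38.2°) = 1.527 m
net slip = dip-slip / sin(rake) = 1.527 / sin(64.5°) = 1.692 m
rate = 1.692 m / 77.4 years = 0.0219 m/yr = 21900 m/Myr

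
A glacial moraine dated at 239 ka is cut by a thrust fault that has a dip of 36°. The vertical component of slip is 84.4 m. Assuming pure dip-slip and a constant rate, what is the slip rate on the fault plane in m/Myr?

601 m/Myr

dip-slip = throw / sin(dip) = 84.4 m / sin(36°) = 143.6 m
rate = 143.6 m / 239 ka = 0.000601 m/yr = 601 m/Myr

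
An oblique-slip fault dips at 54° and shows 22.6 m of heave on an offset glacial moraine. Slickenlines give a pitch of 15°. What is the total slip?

149 m

dip-slip = heave / cos(dip) = 22.6 / cos(54°) = 38.45 m
net slip = dip-slip / sin(rake) = 38.45 / sin(15°) = 149 m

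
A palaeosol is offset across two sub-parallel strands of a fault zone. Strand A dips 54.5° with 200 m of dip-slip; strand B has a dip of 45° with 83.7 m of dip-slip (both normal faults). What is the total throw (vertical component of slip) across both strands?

throw_A = 200 × sin(54.5°) = 162.8 m
throw_B = 83.7 × sin(45°) = 59.18 m
total = 162.8 + 59.18 = 222 m

222 m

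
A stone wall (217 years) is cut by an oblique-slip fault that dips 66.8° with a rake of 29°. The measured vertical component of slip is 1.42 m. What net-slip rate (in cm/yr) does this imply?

1.47 cm/yr

dip-slip = throw / sin(dip) = 1.42 / sin(66.8°) = 1.545 m
net slip = dip-slip / sin(rake) = 1.545 / sin(29°) = 3.187 m
rate = 3.187 m / 217 years = 0.0147 m/yr = 1.47 cm/yr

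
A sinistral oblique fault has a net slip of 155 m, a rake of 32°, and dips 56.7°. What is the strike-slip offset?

131 m

strike-slip = net slip × cos(rake) = 155 m × cos(32°) = 131 m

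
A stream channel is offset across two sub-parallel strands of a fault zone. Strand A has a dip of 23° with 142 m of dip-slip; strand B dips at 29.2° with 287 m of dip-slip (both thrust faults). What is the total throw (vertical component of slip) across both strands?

195 m

throw_A = 142 × sin(23°) = 55.48 m
throw_B = 287 × sin(29.2°) = 140 m
total = 55.48 + 140 = 195 m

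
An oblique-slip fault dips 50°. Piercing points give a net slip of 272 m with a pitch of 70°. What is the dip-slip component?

dip-slip = net slip × sin(rake) = 272 m × sin(70°) = 256 m

256 m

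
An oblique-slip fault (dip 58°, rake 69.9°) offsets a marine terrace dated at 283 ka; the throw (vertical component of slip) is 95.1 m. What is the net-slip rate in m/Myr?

dip-slip = throw / sin(dip) = 95.1 / sin(58°) = 112.1 m
net slip = dip-slip / sin(rake) = 112.1 / sin(69.9°) = 119.4 m
rate = 119.4 m / 283 ka = 0.000422 m/yr = 422 m/Myr

422 m/Myr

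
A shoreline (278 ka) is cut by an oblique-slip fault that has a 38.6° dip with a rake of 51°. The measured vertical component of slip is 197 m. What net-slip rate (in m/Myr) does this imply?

1460 m/Myr

dip-slip = throw / sin(dip) = 197 / sin(38.6°) = 315.8 m
net slip = dip-slip / sin(rake) = 315.8 / sin(51°) = 406.3 m
rate = 406.3 m / 278 ka = 0.00146 m/yr = 1460 m/Myr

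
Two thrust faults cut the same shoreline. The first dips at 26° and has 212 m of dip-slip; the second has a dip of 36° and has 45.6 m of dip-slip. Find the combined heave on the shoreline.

heave_A = 212 × cos(26°) = 190.5 m
heave_B = 45.6 × cos(36°) = 36.89 m
total = 190.5 + 36.89 = 227 m

227 m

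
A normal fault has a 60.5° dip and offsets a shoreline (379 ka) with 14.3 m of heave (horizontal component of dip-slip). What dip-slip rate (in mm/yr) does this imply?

dip-slip = heave / cos(dip) = 14.3 m / cos(60.5°) = 29.04 m
rate = 29.04 m / 379 ka = 0.0000766 m/yr = 0.0766 mm/yr

0.0766 mm/yr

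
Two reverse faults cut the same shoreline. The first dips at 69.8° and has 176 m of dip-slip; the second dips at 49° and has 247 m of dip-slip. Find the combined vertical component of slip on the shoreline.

352 m

throw_A = 176 × sin(69.8°) = 165.2 m
throw_B = 247 × sin(49°) = 186.4 m
total = 165.2 + 186.4 = 352 m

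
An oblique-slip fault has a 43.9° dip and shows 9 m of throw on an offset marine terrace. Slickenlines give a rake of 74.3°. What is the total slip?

13.5 m

dip-slip = throw / sin(dip) = 9 / sin(43.9°) = 12.98 m
net slip = dip-slip / sin(rake) = 12.98 / sin(74.3°) = 13.5 m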